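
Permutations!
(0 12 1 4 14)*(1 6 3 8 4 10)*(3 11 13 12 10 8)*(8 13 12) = (0 10 1 13 8 4 14)(6 11 12) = [10, 13, 2, 3, 14, 5, 11, 7, 4, 9, 1, 12, 6, 8, 0]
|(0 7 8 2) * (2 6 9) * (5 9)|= |(0 7 8 6 5 9 2)|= 7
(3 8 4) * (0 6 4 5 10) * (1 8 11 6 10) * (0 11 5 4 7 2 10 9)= (0 9)(1 8 4 3 5)(2 10 11 6 7)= [9, 8, 10, 5, 3, 1, 7, 2, 4, 0, 11, 6]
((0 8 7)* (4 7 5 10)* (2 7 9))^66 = (0 5 4 2)(7 8 10 9)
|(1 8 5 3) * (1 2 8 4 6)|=|(1 4 6)(2 8 5 3)|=12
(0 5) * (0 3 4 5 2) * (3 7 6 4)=(0 2)(4 5 7 6)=[2, 1, 0, 3, 5, 7, 4, 6]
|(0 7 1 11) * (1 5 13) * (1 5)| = 4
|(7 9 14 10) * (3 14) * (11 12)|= 10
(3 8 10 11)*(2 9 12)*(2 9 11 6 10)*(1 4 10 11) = (1 4 10 6 11 3 8 2)(9 12) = [0, 4, 1, 8, 10, 5, 11, 7, 2, 12, 6, 3, 9]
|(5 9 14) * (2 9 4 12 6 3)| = 8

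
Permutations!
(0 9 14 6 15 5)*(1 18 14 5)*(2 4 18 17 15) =(0 9 5)(1 17 15)(2 4 18 14 6) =[9, 17, 4, 3, 18, 0, 2, 7, 8, 5, 10, 11, 12, 13, 6, 1, 16, 15, 14]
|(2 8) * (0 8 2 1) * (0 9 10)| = 5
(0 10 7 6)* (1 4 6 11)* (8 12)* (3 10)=(0 3 10 7 11 1 4 6)(8 12)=[3, 4, 2, 10, 6, 5, 0, 11, 12, 9, 7, 1, 8]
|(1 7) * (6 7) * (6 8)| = |(1 8 6 7)| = 4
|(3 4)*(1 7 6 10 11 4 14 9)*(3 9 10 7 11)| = 12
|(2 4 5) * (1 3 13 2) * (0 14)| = 6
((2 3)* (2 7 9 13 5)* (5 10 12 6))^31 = (2 13 5 9 6 7 12 3 10)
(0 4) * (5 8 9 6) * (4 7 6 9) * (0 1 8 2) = (9)(0 7 6 5 2)(1 8 4) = [7, 8, 0, 3, 1, 2, 5, 6, 4, 9]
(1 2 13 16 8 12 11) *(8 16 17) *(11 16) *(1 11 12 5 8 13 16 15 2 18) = [0, 18, 16, 3, 4, 8, 6, 7, 5, 9, 10, 11, 15, 17, 14, 2, 12, 13, 1] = (1 18)(2 16 12 15)(5 8)(13 17)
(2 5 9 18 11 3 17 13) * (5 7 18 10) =(2 7 18 11 3 17 13)(5 9 10) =[0, 1, 7, 17, 4, 9, 6, 18, 8, 10, 5, 3, 12, 2, 14, 15, 16, 13, 11]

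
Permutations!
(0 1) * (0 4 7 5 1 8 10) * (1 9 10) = (0 8 1 4 7 5 9 10) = [8, 4, 2, 3, 7, 9, 6, 5, 1, 10, 0]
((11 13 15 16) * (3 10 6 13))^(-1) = (3 11 16 15 13 6 10)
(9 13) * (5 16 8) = (5 16 8)(9 13) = [0, 1, 2, 3, 4, 16, 6, 7, 5, 13, 10, 11, 12, 9, 14, 15, 8]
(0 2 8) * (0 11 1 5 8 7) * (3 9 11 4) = [2, 5, 7, 9, 3, 8, 6, 0, 4, 11, 10, 1] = (0 2 7)(1 5 8 4 3 9 11)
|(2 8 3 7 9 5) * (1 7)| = |(1 7 9 5 2 8 3)| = 7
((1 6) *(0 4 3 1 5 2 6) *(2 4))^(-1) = ((0 2 6 5 4 3 1))^(-1) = (0 1 3 4 5 6 2)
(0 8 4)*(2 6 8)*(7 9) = (0 2 6 8 4)(7 9) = [2, 1, 6, 3, 0, 5, 8, 9, 4, 7]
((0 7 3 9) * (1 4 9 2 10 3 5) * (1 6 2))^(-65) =(0 10)(1 5)(2 9)(3 7)(4 6) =((0 7 5 6 2 10 3 1 4 9))^(-65)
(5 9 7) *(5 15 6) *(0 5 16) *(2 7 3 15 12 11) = (0 5 9 3 15 6 16)(2 7 12 11) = [5, 1, 7, 15, 4, 9, 16, 12, 8, 3, 10, 2, 11, 13, 14, 6, 0]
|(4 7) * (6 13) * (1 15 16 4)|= 10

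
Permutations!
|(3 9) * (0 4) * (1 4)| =|(0 1 4)(3 9)| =6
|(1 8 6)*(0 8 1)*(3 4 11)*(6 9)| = 12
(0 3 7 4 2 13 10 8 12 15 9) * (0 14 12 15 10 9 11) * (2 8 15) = [3, 1, 13, 7, 8, 5, 6, 4, 2, 14, 15, 0, 10, 9, 12, 11] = (0 3 7 4 8 2 13 9 14 12 10 15 11)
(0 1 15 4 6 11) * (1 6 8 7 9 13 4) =(0 6 11)(1 15)(4 8 7 9 13) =[6, 15, 2, 3, 8, 5, 11, 9, 7, 13, 10, 0, 12, 4, 14, 1]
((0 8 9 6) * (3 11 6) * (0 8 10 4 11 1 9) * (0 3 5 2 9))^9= ((0 10 4 11 6 8 3 1)(2 9 5))^9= (0 10 4 11 6 8 3 1)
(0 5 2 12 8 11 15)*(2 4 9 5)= (0 2 12 8 11 15)(4 9 5)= [2, 1, 12, 3, 9, 4, 6, 7, 11, 5, 10, 15, 8, 13, 14, 0]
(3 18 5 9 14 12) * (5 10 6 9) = (3 18 10 6 9 14 12) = [0, 1, 2, 18, 4, 5, 9, 7, 8, 14, 6, 11, 3, 13, 12, 15, 16, 17, 10]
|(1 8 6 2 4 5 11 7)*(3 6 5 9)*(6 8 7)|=|(1 7)(2 4 9 3 8 5 11 6)|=8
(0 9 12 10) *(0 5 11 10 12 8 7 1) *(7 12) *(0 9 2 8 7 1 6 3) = (0 2 8 12 1 9 7 6 3)(5 11 10) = [2, 9, 8, 0, 4, 11, 3, 6, 12, 7, 5, 10, 1]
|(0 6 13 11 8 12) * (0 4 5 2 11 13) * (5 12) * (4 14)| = |(0 6)(2 11 8 5)(4 12 14)| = 12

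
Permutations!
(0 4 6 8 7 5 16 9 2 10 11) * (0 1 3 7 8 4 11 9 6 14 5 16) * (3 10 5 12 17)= (0 11 1 10 9 2 5)(3 7 16 6 4 14 12 17)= [11, 10, 5, 7, 14, 0, 4, 16, 8, 2, 9, 1, 17, 13, 12, 15, 6, 3]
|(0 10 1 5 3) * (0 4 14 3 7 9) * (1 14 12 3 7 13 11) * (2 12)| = 20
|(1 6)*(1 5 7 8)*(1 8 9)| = |(1 6 5 7 9)| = 5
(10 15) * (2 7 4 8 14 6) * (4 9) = (2 7 9 4 8 14 6)(10 15) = [0, 1, 7, 3, 8, 5, 2, 9, 14, 4, 15, 11, 12, 13, 6, 10]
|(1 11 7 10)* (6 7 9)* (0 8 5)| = |(0 8 5)(1 11 9 6 7 10)| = 6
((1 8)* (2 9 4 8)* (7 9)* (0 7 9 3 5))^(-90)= (9)(0 3)(5 7)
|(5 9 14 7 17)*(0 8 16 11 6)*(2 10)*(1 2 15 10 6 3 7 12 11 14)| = 14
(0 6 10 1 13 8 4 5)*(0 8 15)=(0 6 10 1 13 15)(4 5 8)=[6, 13, 2, 3, 5, 8, 10, 7, 4, 9, 1, 11, 12, 15, 14, 0]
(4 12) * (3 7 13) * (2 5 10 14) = (2 5 10 14)(3 7 13)(4 12) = [0, 1, 5, 7, 12, 10, 6, 13, 8, 9, 14, 11, 4, 3, 2]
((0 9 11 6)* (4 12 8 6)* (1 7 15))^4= (0 12 9 8 11 6 4)(1 7 15)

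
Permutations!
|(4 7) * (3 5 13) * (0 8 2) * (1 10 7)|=12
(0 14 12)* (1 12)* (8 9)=(0 14 1 12)(8 9)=[14, 12, 2, 3, 4, 5, 6, 7, 9, 8, 10, 11, 0, 13, 1]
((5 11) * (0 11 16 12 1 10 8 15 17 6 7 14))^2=(0 5 12 10 15 6 14 11 16 1 8 17 7)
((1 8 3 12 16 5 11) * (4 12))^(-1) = ((1 8 3 4 12 16 5 11))^(-1) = (1 11 5 16 12 4 3 8)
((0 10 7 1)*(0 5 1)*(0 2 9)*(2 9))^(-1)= (0 9 7 10)(1 5)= ((0 10 7 9)(1 5))^(-1)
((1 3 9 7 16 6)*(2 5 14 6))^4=(1 16 6 7 14 9 5 3 2)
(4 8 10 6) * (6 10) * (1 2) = (10)(1 2)(4 8 6) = [0, 2, 1, 3, 8, 5, 4, 7, 6, 9, 10]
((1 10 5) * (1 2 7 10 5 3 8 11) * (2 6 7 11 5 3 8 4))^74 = (1 11 2 4 3)(5 8 10 7 6)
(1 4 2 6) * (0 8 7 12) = (0 8 7 12)(1 4 2 6) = [8, 4, 6, 3, 2, 5, 1, 12, 7, 9, 10, 11, 0]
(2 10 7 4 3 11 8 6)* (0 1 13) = (0 1 13)(2 10 7 4 3 11 8 6) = [1, 13, 10, 11, 3, 5, 2, 4, 6, 9, 7, 8, 12, 0]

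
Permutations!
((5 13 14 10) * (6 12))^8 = ((5 13 14 10)(6 12))^8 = (14)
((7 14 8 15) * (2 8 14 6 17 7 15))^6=(17)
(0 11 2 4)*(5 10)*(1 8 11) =(0 1 8 11 2 4)(5 10) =[1, 8, 4, 3, 0, 10, 6, 7, 11, 9, 5, 2]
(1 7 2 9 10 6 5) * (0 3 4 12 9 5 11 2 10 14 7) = [3, 0, 5, 4, 12, 1, 11, 10, 8, 14, 6, 2, 9, 13, 7] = (0 3 4 12 9 14 7 10 6 11 2 5 1)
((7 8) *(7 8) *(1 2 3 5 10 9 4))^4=((1 2 3 5 10 9 4))^4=(1 10 2 9 3 4 5)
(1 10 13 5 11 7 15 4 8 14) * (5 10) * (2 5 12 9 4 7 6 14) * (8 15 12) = (1 8 2 5 11 6 14)(4 15 7 12 9)(10 13) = [0, 8, 5, 3, 15, 11, 14, 12, 2, 4, 13, 6, 9, 10, 1, 7]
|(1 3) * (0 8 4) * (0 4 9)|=6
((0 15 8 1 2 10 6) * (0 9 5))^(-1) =((0 15 8 1 2 10 6 9 5))^(-1) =(0 5 9 6 10 2 1 8 15)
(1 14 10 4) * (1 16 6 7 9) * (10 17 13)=(1 14 17 13 10 4 16 6 7 9)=[0, 14, 2, 3, 16, 5, 7, 9, 8, 1, 4, 11, 12, 10, 17, 15, 6, 13]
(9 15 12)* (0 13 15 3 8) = (0 13 15 12 9 3 8) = [13, 1, 2, 8, 4, 5, 6, 7, 0, 3, 10, 11, 9, 15, 14, 12]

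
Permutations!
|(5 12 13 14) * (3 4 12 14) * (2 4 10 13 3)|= |(2 4 12 3 10 13)(5 14)|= 6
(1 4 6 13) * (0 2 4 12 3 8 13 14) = [2, 12, 4, 8, 6, 5, 14, 7, 13, 9, 10, 11, 3, 1, 0] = (0 2 4 6 14)(1 12 3 8 13)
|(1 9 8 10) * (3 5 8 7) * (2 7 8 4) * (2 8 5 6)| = 12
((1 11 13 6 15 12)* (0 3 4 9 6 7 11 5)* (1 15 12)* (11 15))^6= ((0 3 4 9 6 12 11 13 7 15 1 5))^6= (0 11)(1 6)(3 13)(4 7)(5 12)(9 15)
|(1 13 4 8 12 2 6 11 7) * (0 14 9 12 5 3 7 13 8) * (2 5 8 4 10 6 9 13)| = |(0 14 13 10 6 11 2 9 12 5 3 7 1 4)| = 14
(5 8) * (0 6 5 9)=(0 6 5 8 9)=[6, 1, 2, 3, 4, 8, 5, 7, 9, 0]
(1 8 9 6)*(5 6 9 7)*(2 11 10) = (1 8 7 5 6)(2 11 10) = [0, 8, 11, 3, 4, 6, 1, 5, 7, 9, 2, 10]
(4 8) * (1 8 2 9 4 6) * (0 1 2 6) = (0 1 8)(2 9 4 6) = [1, 8, 9, 3, 6, 5, 2, 7, 0, 4]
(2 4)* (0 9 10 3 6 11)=(0 9 10 3 6 11)(2 4)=[9, 1, 4, 6, 2, 5, 11, 7, 8, 10, 3, 0]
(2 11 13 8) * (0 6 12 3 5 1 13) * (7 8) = (0 6 12 3 5 1 13 7 8 2 11) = [6, 13, 11, 5, 4, 1, 12, 8, 2, 9, 10, 0, 3, 7]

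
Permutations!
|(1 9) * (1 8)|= |(1 9 8)|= 3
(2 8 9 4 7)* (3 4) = (2 8 9 3 4 7) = [0, 1, 8, 4, 7, 5, 6, 2, 9, 3]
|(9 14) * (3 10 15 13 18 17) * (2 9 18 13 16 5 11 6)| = |(2 9 14 18 17 3 10 15 16 5 11 6)| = 12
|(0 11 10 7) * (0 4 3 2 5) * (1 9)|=|(0 11 10 7 4 3 2 5)(1 9)|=8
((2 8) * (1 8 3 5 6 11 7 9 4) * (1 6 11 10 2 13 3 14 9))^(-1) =(1 7 11 5 3 13 8)(2 10 6 4 9 14) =((1 8 13 3 5 11 7)(2 14 9 4 6 10))^(-1)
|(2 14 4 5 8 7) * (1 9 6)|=|(1 9 6)(2 14 4 5 8 7)|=6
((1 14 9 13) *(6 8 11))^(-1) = (1 13 9 14)(6 11 8)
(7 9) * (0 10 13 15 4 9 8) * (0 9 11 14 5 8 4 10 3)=(0 3)(4 11 14 5 8 9 7)(10 13 15)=[3, 1, 2, 0, 11, 8, 6, 4, 9, 7, 13, 14, 12, 15, 5, 10]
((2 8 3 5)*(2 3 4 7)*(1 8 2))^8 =(8)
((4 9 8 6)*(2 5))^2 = (4 8)(6 9) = ((2 5)(4 9 8 6))^2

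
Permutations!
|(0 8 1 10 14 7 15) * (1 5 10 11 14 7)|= 6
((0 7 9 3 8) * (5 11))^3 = (0 3 7 8 9)(5 11)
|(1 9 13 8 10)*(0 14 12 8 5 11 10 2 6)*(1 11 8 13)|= 8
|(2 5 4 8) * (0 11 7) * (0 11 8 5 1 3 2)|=6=|(0 8)(1 3 2)(4 5)(7 11)|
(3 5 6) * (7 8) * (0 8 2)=(0 8 7 2)(3 5 6)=[8, 1, 0, 5, 4, 6, 3, 2, 7]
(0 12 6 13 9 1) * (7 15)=[12, 0, 2, 3, 4, 5, 13, 15, 8, 1, 10, 11, 6, 9, 14, 7]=(0 12 6 13 9 1)(7 15)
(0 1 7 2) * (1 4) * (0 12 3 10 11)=(0 4 1 7 2 12 3 10 11)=[4, 7, 12, 10, 1, 5, 6, 2, 8, 9, 11, 0, 3]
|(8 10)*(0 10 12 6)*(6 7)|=|(0 10 8 12 7 6)|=6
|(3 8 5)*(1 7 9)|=|(1 7 9)(3 8 5)|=3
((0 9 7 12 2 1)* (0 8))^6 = (0 8 1 2 12 7 9)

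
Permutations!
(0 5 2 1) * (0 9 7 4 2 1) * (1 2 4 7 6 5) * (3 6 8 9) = [1, 3, 0, 6, 4, 2, 5, 7, 9, 8] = (0 1 3 6 5 2)(8 9)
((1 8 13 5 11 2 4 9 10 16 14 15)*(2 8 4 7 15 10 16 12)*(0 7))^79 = ((0 7 15 1 4 9 16 14 10 12 2)(5 11 8 13))^79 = (0 15 4 16 10 2 7 1 9 14 12)(5 13 8 11)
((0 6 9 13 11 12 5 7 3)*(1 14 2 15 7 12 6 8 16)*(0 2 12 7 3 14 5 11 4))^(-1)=(0 4 13 9 6 11 12 14 7 5 1 16 8)(2 3 15)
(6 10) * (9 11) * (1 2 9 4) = [0, 2, 9, 3, 1, 5, 10, 7, 8, 11, 6, 4] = (1 2 9 11 4)(6 10)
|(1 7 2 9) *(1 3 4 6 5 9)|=|(1 7 2)(3 4 6 5 9)|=15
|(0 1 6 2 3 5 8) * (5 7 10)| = 9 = |(0 1 6 2 3 7 10 5 8)|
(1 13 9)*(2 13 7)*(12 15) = [0, 7, 13, 3, 4, 5, 6, 2, 8, 1, 10, 11, 15, 9, 14, 12] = (1 7 2 13 9)(12 15)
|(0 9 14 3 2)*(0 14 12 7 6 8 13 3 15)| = 11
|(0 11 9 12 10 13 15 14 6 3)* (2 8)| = |(0 11 9 12 10 13 15 14 6 3)(2 8)| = 10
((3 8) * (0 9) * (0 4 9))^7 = (3 8)(4 9)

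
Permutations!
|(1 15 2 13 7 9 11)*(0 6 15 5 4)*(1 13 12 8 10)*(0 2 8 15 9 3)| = |(0 6 9 11 13 7 3)(1 5 4 2 12 15 8 10)| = 56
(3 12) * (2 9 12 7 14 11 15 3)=(2 9 12)(3 7 14 11 15)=[0, 1, 9, 7, 4, 5, 6, 14, 8, 12, 10, 15, 2, 13, 11, 3]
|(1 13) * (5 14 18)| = |(1 13)(5 14 18)| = 6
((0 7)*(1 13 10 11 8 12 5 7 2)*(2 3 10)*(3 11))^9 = (13)(0 12)(3 10)(5 11)(7 8)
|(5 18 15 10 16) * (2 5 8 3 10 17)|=20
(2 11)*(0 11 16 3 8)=[11, 1, 16, 8, 4, 5, 6, 7, 0, 9, 10, 2, 12, 13, 14, 15, 3]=(0 11 2 16 3 8)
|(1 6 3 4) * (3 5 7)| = 6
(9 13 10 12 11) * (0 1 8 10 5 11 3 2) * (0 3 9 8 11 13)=(0 1 11 8 10 12 9)(2 3)(5 13)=[1, 11, 3, 2, 4, 13, 6, 7, 10, 0, 12, 8, 9, 5]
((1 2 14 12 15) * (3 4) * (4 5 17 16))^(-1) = ((1 2 14 12 15)(3 5 17 16 4))^(-1) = (1 15 12 14 2)(3 4 16 17 5)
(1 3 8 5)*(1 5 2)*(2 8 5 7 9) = [0, 3, 1, 5, 4, 7, 6, 9, 8, 2] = (1 3 5 7 9 2)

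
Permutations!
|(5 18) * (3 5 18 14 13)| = 4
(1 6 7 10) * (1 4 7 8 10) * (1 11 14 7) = (1 6 8 10 4)(7 11 14) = [0, 6, 2, 3, 1, 5, 8, 11, 10, 9, 4, 14, 12, 13, 7]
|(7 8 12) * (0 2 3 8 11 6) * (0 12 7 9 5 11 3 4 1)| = |(0 2 4 1)(3 8 7)(5 11 6 12 9)| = 60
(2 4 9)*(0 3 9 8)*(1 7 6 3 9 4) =(0 9 2 1 7 6 3 4 8) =[9, 7, 1, 4, 8, 5, 3, 6, 0, 2]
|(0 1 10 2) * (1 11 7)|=|(0 11 7 1 10 2)|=6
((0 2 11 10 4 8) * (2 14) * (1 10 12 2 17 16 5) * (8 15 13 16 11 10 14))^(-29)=((0 8)(1 14 17 11 12 2 10 4 15 13 16 5))^(-29)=(0 8)(1 4 17 13 12 5 10 14 15 11 16 2)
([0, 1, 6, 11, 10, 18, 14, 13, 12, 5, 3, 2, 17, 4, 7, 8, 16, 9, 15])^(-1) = [0, 1, 11, 10, 13, 9, 2, 14, 15, 17, 4, 3, 8, 7, 6, 18, 16, 12, 5]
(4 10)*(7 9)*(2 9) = (2 9 7)(4 10) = [0, 1, 9, 3, 10, 5, 6, 2, 8, 7, 4]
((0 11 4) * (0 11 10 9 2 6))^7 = ((0 10 9 2 6)(4 11))^7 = (0 9 6 10 2)(4 11)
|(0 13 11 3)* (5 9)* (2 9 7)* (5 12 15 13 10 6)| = 12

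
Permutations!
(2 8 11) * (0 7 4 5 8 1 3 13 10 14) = (0 7 4 5 8 11 2 1 3 13 10 14) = [7, 3, 1, 13, 5, 8, 6, 4, 11, 9, 14, 2, 12, 10, 0]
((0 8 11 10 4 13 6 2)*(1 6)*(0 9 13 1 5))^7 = ((0 8 11 10 4 1 6 2 9 13 5))^7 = (0 2 10 5 6 11 13 1 8 9 4)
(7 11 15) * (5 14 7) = (5 14 7 11 15) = [0, 1, 2, 3, 4, 14, 6, 11, 8, 9, 10, 15, 12, 13, 7, 5]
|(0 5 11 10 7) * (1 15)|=10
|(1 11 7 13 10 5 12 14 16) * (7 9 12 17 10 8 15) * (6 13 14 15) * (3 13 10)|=|(1 11 9 12 15 7 14 16)(3 13 8 6 10 5 17)|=56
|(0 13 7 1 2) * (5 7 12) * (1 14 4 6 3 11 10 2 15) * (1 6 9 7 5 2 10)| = 20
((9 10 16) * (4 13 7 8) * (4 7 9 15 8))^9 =((4 13 9 10 16 15 8 7))^9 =(4 13 9 10 16 15 8 7)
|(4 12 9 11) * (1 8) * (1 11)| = |(1 8 11 4 12 9)| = 6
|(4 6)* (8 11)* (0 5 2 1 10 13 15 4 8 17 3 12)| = |(0 5 2 1 10 13 15 4 6 8 11 17 3 12)| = 14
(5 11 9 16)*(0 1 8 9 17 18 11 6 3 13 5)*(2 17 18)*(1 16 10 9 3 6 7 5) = (0 16)(1 8 3 13)(2 17)(5 7)(9 10)(11 18) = [16, 8, 17, 13, 4, 7, 6, 5, 3, 10, 9, 18, 12, 1, 14, 15, 0, 2, 11]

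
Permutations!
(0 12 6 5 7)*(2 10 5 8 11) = (0 12 6 8 11 2 10 5 7) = [12, 1, 10, 3, 4, 7, 8, 0, 11, 9, 5, 2, 6]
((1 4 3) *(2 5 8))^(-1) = (1 3 4)(2 8 5)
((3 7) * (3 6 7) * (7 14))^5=(6 7 14)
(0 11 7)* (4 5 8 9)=[11, 1, 2, 3, 5, 8, 6, 0, 9, 4, 10, 7]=(0 11 7)(4 5 8 9)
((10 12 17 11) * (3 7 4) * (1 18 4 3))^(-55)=(1 4 18)(3 7)(10 12 17 11)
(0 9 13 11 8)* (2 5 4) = (0 9 13 11 8)(2 5 4) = [9, 1, 5, 3, 2, 4, 6, 7, 0, 13, 10, 8, 12, 11]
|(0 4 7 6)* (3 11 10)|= |(0 4 7 6)(3 11 10)|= 12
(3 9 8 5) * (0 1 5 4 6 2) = [1, 5, 0, 9, 6, 3, 2, 7, 4, 8] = (0 1 5 3 9 8 4 6 2)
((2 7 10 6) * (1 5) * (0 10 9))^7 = (0 10 6 2 7 9)(1 5)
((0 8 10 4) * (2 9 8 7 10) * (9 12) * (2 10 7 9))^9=((0 9 8 10 4)(2 12))^9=(0 4 10 8 9)(2 12)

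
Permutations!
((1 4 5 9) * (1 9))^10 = ((9)(1 4 5))^10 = (9)(1 4 5)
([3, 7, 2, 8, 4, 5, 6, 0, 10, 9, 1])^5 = (0 7 1 10 8 3)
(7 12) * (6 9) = [0, 1, 2, 3, 4, 5, 9, 12, 8, 6, 10, 11, 7] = (6 9)(7 12)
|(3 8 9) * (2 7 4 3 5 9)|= 10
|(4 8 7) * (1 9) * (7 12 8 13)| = |(1 9)(4 13 7)(8 12)| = 6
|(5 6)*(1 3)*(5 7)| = 6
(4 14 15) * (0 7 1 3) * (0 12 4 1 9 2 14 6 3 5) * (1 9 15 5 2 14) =(0 7 15 9 14 5)(1 2)(3 12 4 6) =[7, 2, 1, 12, 6, 0, 3, 15, 8, 14, 10, 11, 4, 13, 5, 9]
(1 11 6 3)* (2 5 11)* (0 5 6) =[5, 2, 6, 1, 4, 11, 3, 7, 8, 9, 10, 0] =(0 5 11)(1 2 6 3)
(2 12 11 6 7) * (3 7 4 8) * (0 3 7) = (0 3)(2 12 11 6 4 8 7) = [3, 1, 12, 0, 8, 5, 4, 2, 7, 9, 10, 6, 11]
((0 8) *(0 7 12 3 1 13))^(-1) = (0 13 1 3 12 7 8)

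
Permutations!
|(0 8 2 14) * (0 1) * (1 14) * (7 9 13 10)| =|(14)(0 8 2 1)(7 9 13 10)| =4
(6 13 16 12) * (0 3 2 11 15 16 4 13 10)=(0 3 2 11 15 16 12 6 10)(4 13)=[3, 1, 11, 2, 13, 5, 10, 7, 8, 9, 0, 15, 6, 4, 14, 16, 12]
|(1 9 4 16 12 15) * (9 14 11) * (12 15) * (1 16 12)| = |(1 14 11 9 4 12)(15 16)| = 6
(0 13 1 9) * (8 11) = (0 13 1 9)(8 11) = [13, 9, 2, 3, 4, 5, 6, 7, 11, 0, 10, 8, 12, 1]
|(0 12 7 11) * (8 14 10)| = 12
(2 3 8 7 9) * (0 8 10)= (0 8 7 9 2 3 10)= [8, 1, 3, 10, 4, 5, 6, 9, 7, 2, 0]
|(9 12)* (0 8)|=2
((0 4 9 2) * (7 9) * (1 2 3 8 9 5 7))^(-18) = (9)(0 1)(2 4)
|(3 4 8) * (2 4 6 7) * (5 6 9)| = |(2 4 8 3 9 5 6 7)| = 8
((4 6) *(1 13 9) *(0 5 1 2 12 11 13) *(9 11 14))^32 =((0 5 1)(2 12 14 9)(4 6)(11 13))^32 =(14)(0 1 5)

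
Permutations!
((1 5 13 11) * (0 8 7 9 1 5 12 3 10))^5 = (0 12 7 10 1 8 3 9)(5 11 13)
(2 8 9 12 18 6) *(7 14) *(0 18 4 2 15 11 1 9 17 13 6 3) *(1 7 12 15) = [18, 9, 8, 0, 2, 5, 1, 14, 17, 15, 10, 7, 4, 6, 12, 11, 16, 13, 3] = (0 18 3)(1 9 15 11 7 14 12 4 2 8 17 13 6)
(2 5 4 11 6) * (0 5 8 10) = (0 5 4 11 6 2 8 10) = [5, 1, 8, 3, 11, 4, 2, 7, 10, 9, 0, 6]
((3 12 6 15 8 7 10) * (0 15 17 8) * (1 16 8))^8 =(1 17 6 12 3 10 7 8 16)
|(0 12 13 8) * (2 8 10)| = 6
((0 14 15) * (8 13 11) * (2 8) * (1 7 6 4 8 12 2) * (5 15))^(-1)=(0 15 5 14)(1 11 13 8 4 6 7)(2 12)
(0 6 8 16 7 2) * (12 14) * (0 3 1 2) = (0 6 8 16 7)(1 2 3)(12 14) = [6, 2, 3, 1, 4, 5, 8, 0, 16, 9, 10, 11, 14, 13, 12, 15, 7]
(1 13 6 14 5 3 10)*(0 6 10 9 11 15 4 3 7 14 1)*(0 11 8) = (0 6 1 13 10 11 15 4 3 9 8)(5 7 14) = [6, 13, 2, 9, 3, 7, 1, 14, 0, 8, 11, 15, 12, 10, 5, 4]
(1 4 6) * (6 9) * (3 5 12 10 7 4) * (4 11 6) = (1 3 5 12 10 7 11 6)(4 9) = [0, 3, 2, 5, 9, 12, 1, 11, 8, 4, 7, 6, 10]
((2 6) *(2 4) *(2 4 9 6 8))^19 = (2 8)(6 9)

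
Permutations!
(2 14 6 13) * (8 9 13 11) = (2 14 6 11 8 9 13) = [0, 1, 14, 3, 4, 5, 11, 7, 9, 13, 10, 8, 12, 2, 6]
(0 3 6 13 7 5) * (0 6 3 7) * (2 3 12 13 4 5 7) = [2, 1, 3, 12, 5, 6, 4, 7, 8, 9, 10, 11, 13, 0] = (0 2 3 12 13)(4 5 6)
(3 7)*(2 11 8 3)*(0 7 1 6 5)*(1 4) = [7, 6, 11, 4, 1, 0, 5, 2, 3, 9, 10, 8] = (0 7 2 11 8 3 4 1 6 5)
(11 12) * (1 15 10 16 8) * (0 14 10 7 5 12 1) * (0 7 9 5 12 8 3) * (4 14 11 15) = (0 11 1 4 14 10 16 3)(5 8 7 12 15 9) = [11, 4, 2, 0, 14, 8, 6, 12, 7, 5, 16, 1, 15, 13, 10, 9, 3]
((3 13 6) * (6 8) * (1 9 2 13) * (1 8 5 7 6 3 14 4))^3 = ((1 9 2 13 5 7 6 14 4)(3 8))^3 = (1 13 6)(2 7 4)(3 8)(5 14 9)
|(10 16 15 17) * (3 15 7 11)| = 7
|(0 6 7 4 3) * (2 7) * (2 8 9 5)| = |(0 6 8 9 5 2 7 4 3)| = 9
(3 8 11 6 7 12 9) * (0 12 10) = (0 12 9 3 8 11 6 7 10) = [12, 1, 2, 8, 4, 5, 7, 10, 11, 3, 0, 6, 9]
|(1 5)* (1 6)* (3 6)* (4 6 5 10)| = |(1 10 4 6)(3 5)| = 4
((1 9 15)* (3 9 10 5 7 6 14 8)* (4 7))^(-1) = (1 15 9 3 8 14 6 7 4 5 10) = ((1 10 5 4 7 6 14 8 3 9 15))^(-1)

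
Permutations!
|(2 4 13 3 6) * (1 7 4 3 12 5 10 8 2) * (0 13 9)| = 13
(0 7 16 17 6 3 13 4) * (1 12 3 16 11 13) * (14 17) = (0 7 11 13 4)(1 12 3)(6 16 14 17) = [7, 12, 2, 1, 0, 5, 16, 11, 8, 9, 10, 13, 3, 4, 17, 15, 14, 6]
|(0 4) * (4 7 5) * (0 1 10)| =6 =|(0 7 5 4 1 10)|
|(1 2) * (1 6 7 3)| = 5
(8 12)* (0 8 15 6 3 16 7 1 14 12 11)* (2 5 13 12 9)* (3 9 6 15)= (0 8 11)(1 14 6 9 2 5 13 12 3 16 7)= [8, 14, 5, 16, 4, 13, 9, 1, 11, 2, 10, 0, 3, 12, 6, 15, 7]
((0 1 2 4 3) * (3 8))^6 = (8)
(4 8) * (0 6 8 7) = (0 6 8 4 7) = [6, 1, 2, 3, 7, 5, 8, 0, 4]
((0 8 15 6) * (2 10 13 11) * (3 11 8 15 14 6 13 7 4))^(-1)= (0 6 14 8 13 15)(2 11 3 4 7 10)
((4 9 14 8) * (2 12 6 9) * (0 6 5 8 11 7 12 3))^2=(0 9 11 12 8 2)(3 6 14 7 5 4)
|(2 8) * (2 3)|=3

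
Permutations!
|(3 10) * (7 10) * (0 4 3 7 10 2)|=6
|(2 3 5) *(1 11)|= 6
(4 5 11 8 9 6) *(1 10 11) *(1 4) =(1 10 11 8 9 6)(4 5) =[0, 10, 2, 3, 5, 4, 1, 7, 9, 6, 11, 8]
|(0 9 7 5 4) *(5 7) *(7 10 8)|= |(0 9 5 4)(7 10 8)|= 12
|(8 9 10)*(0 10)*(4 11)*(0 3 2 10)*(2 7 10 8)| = 6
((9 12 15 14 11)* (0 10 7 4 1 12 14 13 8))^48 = ((0 10 7 4 1 12 15 13 8)(9 14 11))^48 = (0 4 15)(1 13 10)(7 12 8)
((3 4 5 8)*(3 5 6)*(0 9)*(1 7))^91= ((0 9)(1 7)(3 4 6)(5 8))^91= (0 9)(1 7)(3 4 6)(5 8)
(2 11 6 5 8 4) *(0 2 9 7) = (0 2 11 6 5 8 4 9 7) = [2, 1, 11, 3, 9, 8, 5, 0, 4, 7, 10, 6]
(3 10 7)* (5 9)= (3 10 7)(5 9)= [0, 1, 2, 10, 4, 9, 6, 3, 8, 5, 7]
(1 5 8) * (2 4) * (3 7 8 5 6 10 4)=(1 6 10 4 2 3 7 8)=[0, 6, 3, 7, 2, 5, 10, 8, 1, 9, 4]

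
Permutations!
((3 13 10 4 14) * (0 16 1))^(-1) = ((0 16 1)(3 13 10 4 14))^(-1) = (0 1 16)(3 14 4 10 13)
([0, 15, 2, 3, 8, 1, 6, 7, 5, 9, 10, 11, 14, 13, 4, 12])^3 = [0, 14, 2, 3, 1, 12, 6, 7, 15, 9, 10, 11, 8, 13, 5, 4]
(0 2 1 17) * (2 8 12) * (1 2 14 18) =(0 8 12 14 18 1 17) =[8, 17, 2, 3, 4, 5, 6, 7, 12, 9, 10, 11, 14, 13, 18, 15, 16, 0, 1]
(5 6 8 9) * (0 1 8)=(0 1 8 9 5 6)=[1, 8, 2, 3, 4, 6, 0, 7, 9, 5]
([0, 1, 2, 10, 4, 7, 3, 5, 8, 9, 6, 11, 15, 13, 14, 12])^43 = (3 10 6)(5 7)(12 15)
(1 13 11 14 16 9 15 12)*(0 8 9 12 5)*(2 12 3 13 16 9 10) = [8, 16, 12, 13, 4, 0, 6, 7, 10, 15, 2, 14, 1, 11, 9, 5, 3] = (0 8 10 2 12 1 16 3 13 11 14 9 15 5)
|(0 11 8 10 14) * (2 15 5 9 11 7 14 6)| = 24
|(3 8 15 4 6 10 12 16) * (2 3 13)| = 10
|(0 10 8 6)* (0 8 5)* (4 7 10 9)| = |(0 9 4 7 10 5)(6 8)| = 6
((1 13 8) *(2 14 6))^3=(14)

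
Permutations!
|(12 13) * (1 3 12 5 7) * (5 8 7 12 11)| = 8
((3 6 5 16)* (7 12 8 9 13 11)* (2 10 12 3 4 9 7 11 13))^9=((2 10 12 8 7 3 6 5 16 4 9))^9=(2 4 5 3 8 10 9 16 6 7 12)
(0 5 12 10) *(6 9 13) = (0 5 12 10)(6 9 13) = [5, 1, 2, 3, 4, 12, 9, 7, 8, 13, 0, 11, 10, 6]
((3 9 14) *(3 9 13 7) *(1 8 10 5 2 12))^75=(1 5)(2 8)(9 14)(10 12)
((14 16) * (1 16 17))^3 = ((1 16 14 17))^3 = (1 17 14 16)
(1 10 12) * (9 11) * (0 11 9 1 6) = (0 11 1 10 12 6) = [11, 10, 2, 3, 4, 5, 0, 7, 8, 9, 12, 1, 6]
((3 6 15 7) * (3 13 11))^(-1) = (3 11 13 7 15 6)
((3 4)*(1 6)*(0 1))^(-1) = ((0 1 6)(3 4))^(-1) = (0 6 1)(3 4)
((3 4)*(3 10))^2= (3 10 4)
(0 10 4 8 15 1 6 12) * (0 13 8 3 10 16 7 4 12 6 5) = (0 16 7 4 3 10 12 13 8 15 1 5) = [16, 5, 2, 10, 3, 0, 6, 4, 15, 9, 12, 11, 13, 8, 14, 1, 7]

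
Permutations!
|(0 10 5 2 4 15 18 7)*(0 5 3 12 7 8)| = |(0 10 3 12 7 5 2 4 15 18 8)| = 11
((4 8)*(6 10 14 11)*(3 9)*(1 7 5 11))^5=((1 7 5 11 6 10 14)(3 9)(4 8))^5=(1 10 11 7 14 6 5)(3 9)(4 8)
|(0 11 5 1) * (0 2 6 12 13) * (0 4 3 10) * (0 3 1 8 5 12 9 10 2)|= 30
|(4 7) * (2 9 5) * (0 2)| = 4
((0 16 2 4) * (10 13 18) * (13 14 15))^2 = (0 2)(4 16)(10 15 18 14 13)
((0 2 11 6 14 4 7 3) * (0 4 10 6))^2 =(0 11 2)(3 7 4)(6 10 14)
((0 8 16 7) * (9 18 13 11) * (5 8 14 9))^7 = (0 8 13 14 16 11 9 7 5 18) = ((0 14 9 18 13 11 5 8 16 7))^7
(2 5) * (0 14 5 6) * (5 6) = [14, 1, 5, 3, 4, 2, 0, 7, 8, 9, 10, 11, 12, 13, 6] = (0 14 6)(2 5)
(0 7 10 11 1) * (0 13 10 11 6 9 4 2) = (0 7 11 1 13 10 6 9 4 2) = [7, 13, 0, 3, 2, 5, 9, 11, 8, 4, 6, 1, 12, 10]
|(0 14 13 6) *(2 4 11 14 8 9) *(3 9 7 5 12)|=|(0 8 7 5 12 3 9 2 4 11 14 13 6)|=13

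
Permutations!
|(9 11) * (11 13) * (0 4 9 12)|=6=|(0 4 9 13 11 12)|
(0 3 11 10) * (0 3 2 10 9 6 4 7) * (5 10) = (0 2 5 10 3 11 9 6 4 7) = [2, 1, 5, 11, 7, 10, 4, 0, 8, 6, 3, 9]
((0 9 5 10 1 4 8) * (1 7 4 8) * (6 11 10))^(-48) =((0 9 5 6 11 10 7 4 1 8))^(-48) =(0 5 11 7 1)(4 8 9 6 10)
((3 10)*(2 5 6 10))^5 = (10)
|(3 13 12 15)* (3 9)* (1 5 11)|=15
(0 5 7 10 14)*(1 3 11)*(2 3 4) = (0 5 7 10 14)(1 4 2 3 11) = [5, 4, 3, 11, 2, 7, 6, 10, 8, 9, 14, 1, 12, 13, 0]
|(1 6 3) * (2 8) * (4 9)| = 6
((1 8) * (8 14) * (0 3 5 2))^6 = ((0 3 5 2)(1 14 8))^6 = (14)(0 5)(2 3)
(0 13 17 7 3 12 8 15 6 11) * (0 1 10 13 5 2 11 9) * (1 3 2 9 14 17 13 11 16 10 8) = (0 5 9)(1 8 15 6 14 17 7 2 16 10 11 3 12) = [5, 8, 16, 12, 4, 9, 14, 2, 15, 0, 11, 3, 1, 13, 17, 6, 10, 7]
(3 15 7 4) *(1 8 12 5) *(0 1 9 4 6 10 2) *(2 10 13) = (0 1 8 12 5 9 4 3 15 7 6 13 2) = [1, 8, 0, 15, 3, 9, 13, 6, 12, 4, 10, 11, 5, 2, 14, 7]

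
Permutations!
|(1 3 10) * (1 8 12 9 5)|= |(1 3 10 8 12 9 5)|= 7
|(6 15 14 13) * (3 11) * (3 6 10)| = |(3 11 6 15 14 13 10)| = 7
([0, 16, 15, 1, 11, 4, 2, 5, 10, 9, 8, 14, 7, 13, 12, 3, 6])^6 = (16)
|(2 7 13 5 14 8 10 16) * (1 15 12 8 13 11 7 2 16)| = 30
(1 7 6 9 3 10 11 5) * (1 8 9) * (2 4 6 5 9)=(1 7 5 8 2 4 6)(3 10 11 9)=[0, 7, 4, 10, 6, 8, 1, 5, 2, 3, 11, 9]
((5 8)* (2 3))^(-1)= (2 3)(5 8)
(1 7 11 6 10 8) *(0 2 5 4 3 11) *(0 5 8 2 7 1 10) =(0 7 5 4 3 11 6)(2 8 10) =[7, 1, 8, 11, 3, 4, 0, 5, 10, 9, 2, 6]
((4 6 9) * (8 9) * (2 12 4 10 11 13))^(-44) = (2 12 4 6 8 9 10 11 13)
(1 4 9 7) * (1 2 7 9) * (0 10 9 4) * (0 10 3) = (0 3)(1 10 9 4)(2 7) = [3, 10, 7, 0, 1, 5, 6, 2, 8, 4, 9]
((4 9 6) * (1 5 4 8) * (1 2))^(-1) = ((1 5 4 9 6 8 2))^(-1) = (1 2 8 6 9 4 5)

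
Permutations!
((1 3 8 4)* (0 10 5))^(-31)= ((0 10 5)(1 3 8 4))^(-31)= (0 5 10)(1 3 8 4)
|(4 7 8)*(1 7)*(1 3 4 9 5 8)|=|(1 7)(3 4)(5 8 9)|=6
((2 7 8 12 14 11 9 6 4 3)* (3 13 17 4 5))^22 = ((2 7 8 12 14 11 9 6 5 3)(4 13 17))^22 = (2 8 14 9 5)(3 7 12 11 6)(4 13 17)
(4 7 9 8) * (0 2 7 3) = (0 2 7 9 8 4 3) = [2, 1, 7, 0, 3, 5, 6, 9, 4, 8]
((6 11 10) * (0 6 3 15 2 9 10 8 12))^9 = ((0 6 11 8 12)(2 9 10 3 15))^9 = (0 12 8 11 6)(2 15 3 10 9)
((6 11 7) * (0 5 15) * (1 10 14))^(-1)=(0 15 5)(1 14 10)(6 7 11)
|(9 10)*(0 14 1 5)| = 4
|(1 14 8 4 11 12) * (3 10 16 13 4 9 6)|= |(1 14 8 9 6 3 10 16 13 4 11 12)|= 12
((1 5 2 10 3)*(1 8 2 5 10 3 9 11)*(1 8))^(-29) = (1 3 2 8 11 9 10)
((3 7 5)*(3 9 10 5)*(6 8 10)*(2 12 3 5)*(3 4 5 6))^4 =(2 9 8 4 7)(3 10 5 6 12)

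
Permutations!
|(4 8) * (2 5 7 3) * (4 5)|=6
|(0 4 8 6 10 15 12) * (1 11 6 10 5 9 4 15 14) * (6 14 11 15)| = |(0 6 5 9 4 8 10 11 14 1 15 12)| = 12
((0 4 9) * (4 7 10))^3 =((0 7 10 4 9))^3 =(0 4 7 9 10)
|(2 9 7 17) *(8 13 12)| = |(2 9 7 17)(8 13 12)| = 12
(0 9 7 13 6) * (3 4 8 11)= (0 9 7 13 6)(3 4 8 11)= [9, 1, 2, 4, 8, 5, 0, 13, 11, 7, 10, 3, 12, 6]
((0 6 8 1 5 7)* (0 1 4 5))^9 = ((0 6 8 4 5 7 1))^9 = (0 8 5 1 6 4 7)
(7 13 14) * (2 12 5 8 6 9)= [0, 1, 12, 3, 4, 8, 9, 13, 6, 2, 10, 11, 5, 14, 7]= (2 12 5 8 6 9)(7 13 14)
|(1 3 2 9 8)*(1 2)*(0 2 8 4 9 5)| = 6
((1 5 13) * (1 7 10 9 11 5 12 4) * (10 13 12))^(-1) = ((1 10 9 11 5 12 4)(7 13))^(-1) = (1 4 12 5 11 9 10)(7 13)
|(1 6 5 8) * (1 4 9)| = |(1 6 5 8 4 9)| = 6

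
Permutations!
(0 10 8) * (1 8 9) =(0 10 9 1 8) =[10, 8, 2, 3, 4, 5, 6, 7, 0, 1, 9]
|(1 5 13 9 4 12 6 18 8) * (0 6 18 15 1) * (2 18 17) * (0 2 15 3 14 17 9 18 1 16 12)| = 30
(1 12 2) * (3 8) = (1 12 2)(3 8) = [0, 12, 1, 8, 4, 5, 6, 7, 3, 9, 10, 11, 2]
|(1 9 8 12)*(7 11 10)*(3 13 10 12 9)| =14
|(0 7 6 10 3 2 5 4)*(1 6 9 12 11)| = |(0 7 9 12 11 1 6 10 3 2 5 4)| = 12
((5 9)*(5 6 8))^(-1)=(5 8 6 9)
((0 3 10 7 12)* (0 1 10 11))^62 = (0 11 3)(1 7)(10 12)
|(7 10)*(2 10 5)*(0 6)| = 4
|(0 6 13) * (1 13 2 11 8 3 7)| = |(0 6 2 11 8 3 7 1 13)| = 9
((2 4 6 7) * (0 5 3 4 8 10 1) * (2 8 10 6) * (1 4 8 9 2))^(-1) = (0 1 4 10 2 9 7 6 8 3 5)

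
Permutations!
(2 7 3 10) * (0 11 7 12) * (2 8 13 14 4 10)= (0 11 7 3 2 12)(4 10 8 13 14)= [11, 1, 12, 2, 10, 5, 6, 3, 13, 9, 8, 7, 0, 14, 4]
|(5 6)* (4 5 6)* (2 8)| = 2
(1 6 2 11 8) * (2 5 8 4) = (1 6 5 8)(2 11 4) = [0, 6, 11, 3, 2, 8, 5, 7, 1, 9, 10, 4]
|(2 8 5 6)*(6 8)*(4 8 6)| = |(2 4 8 5 6)| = 5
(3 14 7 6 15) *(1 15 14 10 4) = (1 15 3 10 4)(6 14 7) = [0, 15, 2, 10, 1, 5, 14, 6, 8, 9, 4, 11, 12, 13, 7, 3]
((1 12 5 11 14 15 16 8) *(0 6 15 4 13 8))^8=((0 6 15 16)(1 12 5 11 14 4 13 8))^8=(16)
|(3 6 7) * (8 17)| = |(3 6 7)(8 17)| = 6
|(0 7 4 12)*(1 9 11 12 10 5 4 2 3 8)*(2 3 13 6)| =24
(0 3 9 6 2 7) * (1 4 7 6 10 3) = (0 1 4 7)(2 6)(3 9 10) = [1, 4, 6, 9, 7, 5, 2, 0, 8, 10, 3]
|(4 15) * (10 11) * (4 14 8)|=4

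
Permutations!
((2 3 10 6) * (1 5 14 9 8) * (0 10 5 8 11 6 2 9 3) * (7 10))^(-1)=((0 7 10 2)(1 8)(3 5 14)(6 9 11))^(-1)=(0 2 10 7)(1 8)(3 14 5)(6 11 9)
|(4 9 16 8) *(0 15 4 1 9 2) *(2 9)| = 8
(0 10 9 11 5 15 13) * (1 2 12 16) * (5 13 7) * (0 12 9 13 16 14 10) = [0, 2, 9, 3, 4, 15, 6, 5, 8, 11, 13, 16, 14, 12, 10, 7, 1] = (1 2 9 11 16)(5 15 7)(10 13 12 14)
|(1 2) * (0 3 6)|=|(0 3 6)(1 2)|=6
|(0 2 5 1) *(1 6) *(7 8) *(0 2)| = 4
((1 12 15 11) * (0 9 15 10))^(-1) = ((0 9 15 11 1 12 10))^(-1) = (0 10 12 1 11 15 9)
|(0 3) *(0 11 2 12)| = 5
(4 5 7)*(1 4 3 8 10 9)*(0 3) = (0 3 8 10 9 1 4 5 7) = [3, 4, 2, 8, 5, 7, 6, 0, 10, 1, 9]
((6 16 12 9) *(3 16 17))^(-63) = ((3 16 12 9 6 17))^(-63) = (3 9)(6 16)(12 17)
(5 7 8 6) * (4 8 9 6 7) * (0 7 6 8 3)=(0 7 9 8 6 5 4 3)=[7, 1, 2, 0, 3, 4, 5, 9, 6, 8]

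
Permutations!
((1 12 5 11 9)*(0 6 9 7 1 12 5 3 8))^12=(12)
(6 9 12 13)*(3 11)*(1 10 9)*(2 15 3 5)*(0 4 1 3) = [4, 10, 15, 11, 1, 2, 3, 7, 8, 12, 9, 5, 13, 6, 14, 0] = (0 4 1 10 9 12 13 6 3 11 5 2 15)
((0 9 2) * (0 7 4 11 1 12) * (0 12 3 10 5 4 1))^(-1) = (12)(0 11 4 5 10 3 1 7 2 9)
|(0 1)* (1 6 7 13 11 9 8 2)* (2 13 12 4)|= 28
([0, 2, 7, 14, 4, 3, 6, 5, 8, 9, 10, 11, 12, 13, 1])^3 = [0, 5, 3, 2, 4, 1, 6, 14, 8, 9, 10, 11, 12, 13, 7]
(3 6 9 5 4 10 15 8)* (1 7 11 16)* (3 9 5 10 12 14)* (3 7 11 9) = [0, 11, 2, 6, 12, 4, 5, 9, 3, 10, 15, 16, 14, 13, 7, 8, 1] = (1 11 16)(3 6 5 4 12 14 7 9 10 15 8)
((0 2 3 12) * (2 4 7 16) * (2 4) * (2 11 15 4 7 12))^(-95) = ((0 11 15 4 12)(2 3)(7 16))^(-95) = (2 3)(7 16)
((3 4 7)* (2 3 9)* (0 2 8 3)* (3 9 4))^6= (9)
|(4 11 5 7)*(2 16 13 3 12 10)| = |(2 16 13 3 12 10)(4 11 5 7)| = 12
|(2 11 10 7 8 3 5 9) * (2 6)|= |(2 11 10 7 8 3 5 9 6)|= 9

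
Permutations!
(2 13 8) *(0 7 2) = (0 7 2 13 8) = [7, 1, 13, 3, 4, 5, 6, 2, 0, 9, 10, 11, 12, 8]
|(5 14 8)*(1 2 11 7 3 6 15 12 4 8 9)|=13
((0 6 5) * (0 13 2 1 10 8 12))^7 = ((0 6 5 13 2 1 10 8 12))^7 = (0 8 1 13 6 12 10 2 5)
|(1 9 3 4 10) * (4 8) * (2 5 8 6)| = |(1 9 3 6 2 5 8 4 10)| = 9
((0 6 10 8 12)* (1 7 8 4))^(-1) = (0 12 8 7 1 4 10 6)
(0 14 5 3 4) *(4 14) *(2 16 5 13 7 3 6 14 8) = (0 4)(2 16 5 6 14 13 7 3 8) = [4, 1, 16, 8, 0, 6, 14, 3, 2, 9, 10, 11, 12, 7, 13, 15, 5]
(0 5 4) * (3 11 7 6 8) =(0 5 4)(3 11 7 6 8) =[5, 1, 2, 11, 0, 4, 8, 6, 3, 9, 10, 7]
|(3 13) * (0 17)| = |(0 17)(3 13)| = 2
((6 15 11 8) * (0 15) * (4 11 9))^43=(0 15 9 4 11 8 6)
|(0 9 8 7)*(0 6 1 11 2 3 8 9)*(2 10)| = |(1 11 10 2 3 8 7 6)| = 8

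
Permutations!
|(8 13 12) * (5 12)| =|(5 12 8 13)| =4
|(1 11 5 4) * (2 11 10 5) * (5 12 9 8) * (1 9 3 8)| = 8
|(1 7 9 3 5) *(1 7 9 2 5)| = 3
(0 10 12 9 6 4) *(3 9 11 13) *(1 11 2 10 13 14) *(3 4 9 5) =(0 13 4)(1 11 14)(2 10 12)(3 5)(6 9) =[13, 11, 10, 5, 0, 3, 9, 7, 8, 6, 12, 14, 2, 4, 1]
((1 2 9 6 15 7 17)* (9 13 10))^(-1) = (1 17 7 15 6 9 10 13 2)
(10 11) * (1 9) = (1 9)(10 11) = [0, 9, 2, 3, 4, 5, 6, 7, 8, 1, 11, 10]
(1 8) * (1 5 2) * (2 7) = (1 8 5 7 2) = [0, 8, 1, 3, 4, 7, 6, 2, 5]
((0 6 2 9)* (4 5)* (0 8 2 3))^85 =(0 6 3)(2 9 8)(4 5)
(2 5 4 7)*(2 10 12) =(2 5 4 7 10 12) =[0, 1, 5, 3, 7, 4, 6, 10, 8, 9, 12, 11, 2]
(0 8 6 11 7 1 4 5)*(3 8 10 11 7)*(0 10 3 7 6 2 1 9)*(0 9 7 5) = (0 3 8 2 1 4)(5 10 11) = [3, 4, 1, 8, 0, 10, 6, 7, 2, 9, 11, 5]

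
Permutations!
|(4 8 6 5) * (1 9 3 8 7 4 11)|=|(1 9 3 8 6 5 11)(4 7)|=14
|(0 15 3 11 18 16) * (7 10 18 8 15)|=20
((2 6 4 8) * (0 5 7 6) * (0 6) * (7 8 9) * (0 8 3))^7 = (0 5 3)(2 6 4 9 7 8) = ((0 5 3)(2 6 4 9 7 8))^7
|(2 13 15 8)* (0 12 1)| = |(0 12 1)(2 13 15 8)| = 12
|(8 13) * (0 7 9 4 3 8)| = |(0 7 9 4 3 8 13)| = 7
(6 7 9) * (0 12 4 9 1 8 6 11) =(0 12 4 9 11)(1 8 6 7) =[12, 8, 2, 3, 9, 5, 7, 1, 6, 11, 10, 0, 4]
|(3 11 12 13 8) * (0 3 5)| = |(0 3 11 12 13 8 5)| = 7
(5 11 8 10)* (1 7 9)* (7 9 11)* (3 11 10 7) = (1 9)(3 11 8 7 10 5) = [0, 9, 2, 11, 4, 3, 6, 10, 7, 1, 5, 8]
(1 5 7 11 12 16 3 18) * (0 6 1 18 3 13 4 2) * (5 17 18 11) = [6, 17, 0, 3, 2, 7, 1, 5, 8, 9, 10, 12, 16, 4, 14, 15, 13, 18, 11] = (0 6 1 17 18 11 12 16 13 4 2)(5 7)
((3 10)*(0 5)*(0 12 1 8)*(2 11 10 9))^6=(0 5 12 1 8)(2 11 10 3 9)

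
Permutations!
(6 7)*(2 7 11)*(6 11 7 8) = (2 8 6 7 11) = [0, 1, 8, 3, 4, 5, 7, 11, 6, 9, 10, 2]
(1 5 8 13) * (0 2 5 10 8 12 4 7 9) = (0 2 5 12 4 7 9)(1 10 8 13) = [2, 10, 5, 3, 7, 12, 6, 9, 13, 0, 8, 11, 4, 1]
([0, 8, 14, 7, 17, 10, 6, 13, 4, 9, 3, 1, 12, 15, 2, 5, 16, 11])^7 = [0, 4, 14, 7, 11, 10, 6, 13, 17, 9, 3, 8, 12, 15, 2, 5, 16, 1]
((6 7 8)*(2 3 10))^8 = ((2 3 10)(6 7 8))^8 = (2 10 3)(6 8 7)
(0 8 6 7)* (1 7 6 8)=(8)(0 1 7)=[1, 7, 2, 3, 4, 5, 6, 0, 8]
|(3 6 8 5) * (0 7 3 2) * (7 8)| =12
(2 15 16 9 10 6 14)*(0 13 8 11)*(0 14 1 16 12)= (0 13 8 11 14 2 15 12)(1 16 9 10 6)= [13, 16, 15, 3, 4, 5, 1, 7, 11, 10, 6, 14, 0, 8, 2, 12, 9]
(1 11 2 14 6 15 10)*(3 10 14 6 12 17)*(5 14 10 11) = [0, 5, 6, 11, 4, 14, 15, 7, 8, 9, 1, 2, 17, 13, 12, 10, 16, 3] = (1 5 14 12 17 3 11 2 6 15 10)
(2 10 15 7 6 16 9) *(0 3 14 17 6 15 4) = (0 3 14 17 6 16 9 2 10 4)(7 15) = [3, 1, 10, 14, 0, 5, 16, 15, 8, 2, 4, 11, 12, 13, 17, 7, 9, 6]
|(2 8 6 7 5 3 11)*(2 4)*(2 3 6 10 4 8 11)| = |(2 11 8 10 4 3)(5 6 7)| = 6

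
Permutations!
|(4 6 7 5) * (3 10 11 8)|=4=|(3 10 11 8)(4 6 7 5)|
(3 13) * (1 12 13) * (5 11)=(1 12 13 3)(5 11)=[0, 12, 2, 1, 4, 11, 6, 7, 8, 9, 10, 5, 13, 3]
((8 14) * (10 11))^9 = ((8 14)(10 11))^9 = (8 14)(10 11)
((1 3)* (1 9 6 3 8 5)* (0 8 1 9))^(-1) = ((0 8 5 9 6 3))^(-1) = (0 3 6 9 5 8)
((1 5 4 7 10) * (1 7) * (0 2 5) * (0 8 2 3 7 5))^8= ((0 3 7 10 5 4 1 8 2))^8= (0 2 8 1 4 5 10 7 3)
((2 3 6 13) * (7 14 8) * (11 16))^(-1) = ((2 3 6 13)(7 14 8)(11 16))^(-1) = (2 13 6 3)(7 8 14)(11 16)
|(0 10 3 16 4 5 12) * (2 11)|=14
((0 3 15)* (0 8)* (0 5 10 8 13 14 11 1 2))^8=(15)(5 8 10)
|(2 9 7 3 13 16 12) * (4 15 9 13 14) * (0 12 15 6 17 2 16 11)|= |(0 12 16 15 9 7 3 14 4 6 17 2 13 11)|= 14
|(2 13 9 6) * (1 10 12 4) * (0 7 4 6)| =10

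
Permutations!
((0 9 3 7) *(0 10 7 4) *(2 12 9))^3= ((0 2 12 9 3 4)(7 10))^3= (0 9)(2 3)(4 12)(7 10)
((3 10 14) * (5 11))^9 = (14)(5 11)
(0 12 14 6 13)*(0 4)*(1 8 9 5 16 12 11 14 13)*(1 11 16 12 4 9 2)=(0 16 4)(1 8 2)(5 12 13 9)(6 11 14)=[16, 8, 1, 3, 0, 12, 11, 7, 2, 5, 10, 14, 13, 9, 6, 15, 4]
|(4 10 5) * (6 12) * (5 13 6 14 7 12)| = |(4 10 13 6 5)(7 12 14)| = 15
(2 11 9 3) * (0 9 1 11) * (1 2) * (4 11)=(0 9 3 1 4 11 2)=[9, 4, 0, 1, 11, 5, 6, 7, 8, 3, 10, 2]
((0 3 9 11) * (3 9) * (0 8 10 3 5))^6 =((0 9 11 8 10 3 5))^6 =(0 5 3 10 8 11 9)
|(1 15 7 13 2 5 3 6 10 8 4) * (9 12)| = 22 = |(1 15 7 13 2 5 3 6 10 8 4)(9 12)|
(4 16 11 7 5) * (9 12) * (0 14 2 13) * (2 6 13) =(0 14 6 13)(4 16 11 7 5)(9 12) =[14, 1, 2, 3, 16, 4, 13, 5, 8, 12, 10, 7, 9, 0, 6, 15, 11]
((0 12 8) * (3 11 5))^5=(0 8 12)(3 5 11)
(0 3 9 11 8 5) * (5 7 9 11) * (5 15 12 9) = (0 3 11 8 7 5)(9 15 12) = [3, 1, 2, 11, 4, 0, 6, 5, 7, 15, 10, 8, 9, 13, 14, 12]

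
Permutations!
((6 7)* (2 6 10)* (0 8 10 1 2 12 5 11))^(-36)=((0 8 10 12 5 11)(1 2 6 7))^(-36)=(12)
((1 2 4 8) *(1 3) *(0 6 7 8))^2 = (0 7 3 2)(1 4 6 8)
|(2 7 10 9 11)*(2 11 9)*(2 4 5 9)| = |(11)(2 7 10 4 5 9)| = 6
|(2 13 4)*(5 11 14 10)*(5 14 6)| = 6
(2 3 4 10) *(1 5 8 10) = (1 5 8 10 2 3 4) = [0, 5, 3, 4, 1, 8, 6, 7, 10, 9, 2]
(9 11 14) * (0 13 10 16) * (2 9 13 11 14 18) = (0 11 18 2 9 14 13 10 16) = [11, 1, 9, 3, 4, 5, 6, 7, 8, 14, 16, 18, 12, 10, 13, 15, 0, 17, 2]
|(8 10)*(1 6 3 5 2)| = |(1 6 3 5 2)(8 10)| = 10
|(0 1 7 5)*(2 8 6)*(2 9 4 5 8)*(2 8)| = 9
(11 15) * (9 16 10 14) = (9 16 10 14)(11 15) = [0, 1, 2, 3, 4, 5, 6, 7, 8, 16, 14, 15, 12, 13, 9, 11, 10]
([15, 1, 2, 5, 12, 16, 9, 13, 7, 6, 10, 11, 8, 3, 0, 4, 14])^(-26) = [3, 1, 2, 12, 16, 8, 6, 15, 0, 9, 10, 11, 14, 4, 13, 5, 7]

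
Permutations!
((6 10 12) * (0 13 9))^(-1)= (0 9 13)(6 12 10)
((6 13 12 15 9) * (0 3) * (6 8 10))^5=((0 3)(6 13 12 15 9 8 10))^5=(0 3)(6 8 15 13 10 9 12)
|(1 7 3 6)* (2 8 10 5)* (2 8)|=|(1 7 3 6)(5 8 10)|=12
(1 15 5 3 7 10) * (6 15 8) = (1 8 6 15 5 3 7 10) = [0, 8, 2, 7, 4, 3, 15, 10, 6, 9, 1, 11, 12, 13, 14, 5]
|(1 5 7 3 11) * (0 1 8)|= |(0 1 5 7 3 11 8)|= 7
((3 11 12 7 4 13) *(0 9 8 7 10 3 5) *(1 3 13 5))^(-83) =(0 9 8 7 4 5)(1 3 11 12 10 13)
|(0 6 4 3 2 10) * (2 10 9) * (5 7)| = |(0 6 4 3 10)(2 9)(5 7)| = 10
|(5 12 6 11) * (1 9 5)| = 6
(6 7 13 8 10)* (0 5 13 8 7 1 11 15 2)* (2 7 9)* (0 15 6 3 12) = (0 5 13 9 2 15 7 8 10 3 12)(1 11 6) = [5, 11, 15, 12, 4, 13, 1, 8, 10, 2, 3, 6, 0, 9, 14, 7]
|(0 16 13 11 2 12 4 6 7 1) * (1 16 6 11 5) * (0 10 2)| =12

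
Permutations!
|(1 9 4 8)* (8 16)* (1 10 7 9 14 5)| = 6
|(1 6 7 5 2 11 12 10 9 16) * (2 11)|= |(1 6 7 5 11 12 10 9 16)|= 9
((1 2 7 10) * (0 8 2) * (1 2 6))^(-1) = (0 1 6 8)(2 10 7)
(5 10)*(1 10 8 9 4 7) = [0, 10, 2, 3, 7, 8, 6, 1, 9, 4, 5] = (1 10 5 8 9 4 7)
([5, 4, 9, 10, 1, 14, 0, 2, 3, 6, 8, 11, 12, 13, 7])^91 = (14)(1 4)(3 10 8)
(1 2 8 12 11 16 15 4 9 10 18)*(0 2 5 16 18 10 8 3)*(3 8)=(0 2 8 12 11 18 1 5 16 15 4 9 3)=[2, 5, 8, 0, 9, 16, 6, 7, 12, 3, 10, 18, 11, 13, 14, 4, 15, 17, 1]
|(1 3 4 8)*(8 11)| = |(1 3 4 11 8)| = 5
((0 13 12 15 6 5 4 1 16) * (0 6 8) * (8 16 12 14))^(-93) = ((0 13 14 8)(1 12 15 16 6 5 4))^(-93) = (0 8 14 13)(1 5 16 12 4 6 15)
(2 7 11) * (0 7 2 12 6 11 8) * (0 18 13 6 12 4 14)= (0 7 8 18 13 6 11 4 14)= [7, 1, 2, 3, 14, 5, 11, 8, 18, 9, 10, 4, 12, 6, 0, 15, 16, 17, 13]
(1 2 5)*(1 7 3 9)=[0, 2, 5, 9, 4, 7, 6, 3, 8, 1]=(1 2 5 7 3 9)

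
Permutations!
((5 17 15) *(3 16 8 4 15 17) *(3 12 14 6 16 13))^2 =(17)(4 5 14 16)(6 8 15 12)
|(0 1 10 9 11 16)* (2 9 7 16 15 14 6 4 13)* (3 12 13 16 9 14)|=15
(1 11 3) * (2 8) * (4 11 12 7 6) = (1 12 7 6 4 11 3)(2 8) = [0, 12, 8, 1, 11, 5, 4, 6, 2, 9, 10, 3, 7]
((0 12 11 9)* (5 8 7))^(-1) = ((0 12 11 9)(5 8 7))^(-1) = (0 9 11 12)(5 7 8)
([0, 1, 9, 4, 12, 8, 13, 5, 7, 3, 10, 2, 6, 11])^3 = [0, 1, 4, 6, 13, 5, 2, 7, 8, 12, 10, 3, 11, 9]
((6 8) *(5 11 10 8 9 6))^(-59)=(5 11 10 8)(6 9)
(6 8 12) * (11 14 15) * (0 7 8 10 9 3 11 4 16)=(0 7 8 12 6 10 9 3 11 14 15 4 16)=[7, 1, 2, 11, 16, 5, 10, 8, 12, 3, 9, 14, 6, 13, 15, 4, 0]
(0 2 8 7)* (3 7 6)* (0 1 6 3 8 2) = (1 6 8 3 7) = [0, 6, 2, 7, 4, 5, 8, 1, 3]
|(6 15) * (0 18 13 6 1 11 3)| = 8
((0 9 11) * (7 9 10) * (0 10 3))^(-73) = ((0 3)(7 9 11 10))^(-73) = (0 3)(7 10 11 9)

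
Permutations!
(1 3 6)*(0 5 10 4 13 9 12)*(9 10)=(0 5 9 12)(1 3 6)(4 13 10)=[5, 3, 2, 6, 13, 9, 1, 7, 8, 12, 4, 11, 0, 10]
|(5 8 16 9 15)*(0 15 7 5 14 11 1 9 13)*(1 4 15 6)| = 36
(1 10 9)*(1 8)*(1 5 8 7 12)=(1 10 9 7 12)(5 8)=[0, 10, 2, 3, 4, 8, 6, 12, 5, 7, 9, 11, 1]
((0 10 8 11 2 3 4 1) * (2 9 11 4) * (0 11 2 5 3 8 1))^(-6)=((0 10 1 11 9 2 8 4)(3 5))^(-6)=(0 1 9 8)(2 4 10 11)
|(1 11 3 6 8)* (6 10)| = |(1 11 3 10 6 8)| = 6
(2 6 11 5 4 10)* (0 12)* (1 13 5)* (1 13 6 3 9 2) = (0 12)(1 6 11 13 5 4 10)(2 3 9) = [12, 6, 3, 9, 10, 4, 11, 7, 8, 2, 1, 13, 0, 5]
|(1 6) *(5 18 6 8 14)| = 6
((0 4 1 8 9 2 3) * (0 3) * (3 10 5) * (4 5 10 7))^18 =((10)(0 5 3 7 4 1 8 9 2))^18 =(10)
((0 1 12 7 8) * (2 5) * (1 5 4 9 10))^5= (0 10)(1 5)(2 12)(4 7)(8 9)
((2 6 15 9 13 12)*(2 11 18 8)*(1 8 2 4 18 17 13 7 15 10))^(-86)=((1 8 4 18 2 6 10)(7 15 9)(11 17 13 12))^(-86)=(1 6 18 8 10 2 4)(7 15 9)(11 13)(12 17)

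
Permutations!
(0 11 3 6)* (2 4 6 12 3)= (0 11 2 4 6)(3 12)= [11, 1, 4, 12, 6, 5, 0, 7, 8, 9, 10, 2, 3]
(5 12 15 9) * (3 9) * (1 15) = [0, 15, 2, 9, 4, 12, 6, 7, 8, 5, 10, 11, 1, 13, 14, 3] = (1 15 3 9 5 12)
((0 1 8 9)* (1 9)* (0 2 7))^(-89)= (0 7 2 9)(1 8)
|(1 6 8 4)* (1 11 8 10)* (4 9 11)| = 3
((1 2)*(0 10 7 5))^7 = ((0 10 7 5)(1 2))^7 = (0 5 7 10)(1 2)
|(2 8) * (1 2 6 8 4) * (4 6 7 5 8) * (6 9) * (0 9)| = 6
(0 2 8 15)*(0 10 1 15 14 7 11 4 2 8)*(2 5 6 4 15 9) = (0 8 14 7 11 15 10 1 9 2)(4 5 6) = [8, 9, 0, 3, 5, 6, 4, 11, 14, 2, 1, 15, 12, 13, 7, 10]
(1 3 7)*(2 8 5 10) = (1 3 7)(2 8 5 10) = [0, 3, 8, 7, 4, 10, 6, 1, 5, 9, 2]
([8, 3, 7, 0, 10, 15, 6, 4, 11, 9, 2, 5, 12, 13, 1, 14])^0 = (15)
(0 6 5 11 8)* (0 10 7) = (0 6 5 11 8 10 7) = [6, 1, 2, 3, 4, 11, 5, 0, 10, 9, 7, 8]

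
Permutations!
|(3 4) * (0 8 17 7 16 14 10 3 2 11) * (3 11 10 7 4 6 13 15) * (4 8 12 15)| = 30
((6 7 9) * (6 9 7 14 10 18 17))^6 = ((6 14 10 18 17))^6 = (6 14 10 18 17)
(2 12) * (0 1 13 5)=(0 1 13 5)(2 12)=[1, 13, 12, 3, 4, 0, 6, 7, 8, 9, 10, 11, 2, 5]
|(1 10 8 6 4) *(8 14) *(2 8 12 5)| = |(1 10 14 12 5 2 8 6 4)| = 9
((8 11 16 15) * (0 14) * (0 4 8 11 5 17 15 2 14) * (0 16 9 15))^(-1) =((0 16 2 14 4 8 5 17)(9 15 11))^(-1) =(0 17 5 8 4 14 2 16)(9 11 15)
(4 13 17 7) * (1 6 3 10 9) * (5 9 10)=(1 6 3 5 9)(4 13 17 7)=[0, 6, 2, 5, 13, 9, 3, 4, 8, 1, 10, 11, 12, 17, 14, 15, 16, 7]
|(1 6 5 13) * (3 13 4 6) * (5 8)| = 12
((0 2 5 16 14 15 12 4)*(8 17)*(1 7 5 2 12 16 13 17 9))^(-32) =((0 12 4)(1 7 5 13 17 8 9)(14 15 16))^(-32) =(0 12 4)(1 13 9 5 8 7 17)(14 15 16)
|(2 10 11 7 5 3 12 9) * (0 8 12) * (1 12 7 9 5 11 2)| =18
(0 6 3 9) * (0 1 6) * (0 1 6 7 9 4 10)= (0 1 7 9 6 3 4 10)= [1, 7, 2, 4, 10, 5, 3, 9, 8, 6, 0]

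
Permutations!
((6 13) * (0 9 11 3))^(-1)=((0 9 11 3)(6 13))^(-1)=(0 3 11 9)(6 13)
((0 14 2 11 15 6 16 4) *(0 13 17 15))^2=(0 2)(4 17 6)(11 14)(13 15 16)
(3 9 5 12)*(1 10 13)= (1 10 13)(3 9 5 12)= [0, 10, 2, 9, 4, 12, 6, 7, 8, 5, 13, 11, 3, 1]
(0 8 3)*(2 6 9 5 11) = [8, 1, 6, 0, 4, 11, 9, 7, 3, 5, 10, 2] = (0 8 3)(2 6 9 5 11)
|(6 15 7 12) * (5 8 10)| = |(5 8 10)(6 15 7 12)| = 12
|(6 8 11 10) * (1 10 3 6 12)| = |(1 10 12)(3 6 8 11)| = 12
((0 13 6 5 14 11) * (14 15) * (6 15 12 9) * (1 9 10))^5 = (15)(1 10 12 5 6 9)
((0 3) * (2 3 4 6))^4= (0 3 2 6 4)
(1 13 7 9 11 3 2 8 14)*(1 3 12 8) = (1 13 7 9 11 12 8 14 3 2) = [0, 13, 1, 2, 4, 5, 6, 9, 14, 11, 10, 12, 8, 7, 3]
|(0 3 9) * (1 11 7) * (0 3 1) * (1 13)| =10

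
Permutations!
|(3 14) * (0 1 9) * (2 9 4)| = 10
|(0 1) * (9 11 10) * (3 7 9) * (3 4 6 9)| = 10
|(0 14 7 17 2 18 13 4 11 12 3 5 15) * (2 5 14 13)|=|(0 13 4 11 12 3 14 7 17 5 15)(2 18)|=22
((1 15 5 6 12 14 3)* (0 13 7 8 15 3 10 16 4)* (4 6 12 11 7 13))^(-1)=(0 4)(1 3)(5 15 8 7 11 6 16 10 14 12)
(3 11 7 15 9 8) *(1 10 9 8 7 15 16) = (1 10 9 7 16)(3 11 15 8) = [0, 10, 2, 11, 4, 5, 6, 16, 3, 7, 9, 15, 12, 13, 14, 8, 1]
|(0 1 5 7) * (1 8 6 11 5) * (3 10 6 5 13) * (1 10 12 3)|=|(0 8 5 7)(1 10 6 11 13)(3 12)|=20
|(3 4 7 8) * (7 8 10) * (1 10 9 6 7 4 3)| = 12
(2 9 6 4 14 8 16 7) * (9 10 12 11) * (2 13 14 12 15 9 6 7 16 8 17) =(2 10 15 9 7 13 14 17)(4 12 11 6) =[0, 1, 10, 3, 12, 5, 4, 13, 8, 7, 15, 6, 11, 14, 17, 9, 16, 2]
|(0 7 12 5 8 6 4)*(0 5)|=12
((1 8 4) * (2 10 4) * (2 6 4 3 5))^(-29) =((1 8 6 4)(2 10 3 5))^(-29) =(1 4 6 8)(2 5 3 10)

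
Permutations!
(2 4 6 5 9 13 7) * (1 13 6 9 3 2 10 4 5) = (1 13 7 10 4 9 6)(2 5 3) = [0, 13, 5, 2, 9, 3, 1, 10, 8, 6, 4, 11, 12, 7]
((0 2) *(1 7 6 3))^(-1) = (0 2)(1 3 6 7)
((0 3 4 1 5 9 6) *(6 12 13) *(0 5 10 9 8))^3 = (0 1 12 5 3 10 13 8 4 9 6)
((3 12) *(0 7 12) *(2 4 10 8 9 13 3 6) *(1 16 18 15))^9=(0 13 8 4 6 7 3 9 10 2 12)(1 16 18 15)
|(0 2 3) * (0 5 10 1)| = 6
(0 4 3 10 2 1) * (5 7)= (0 4 3 10 2 1)(5 7)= [4, 0, 1, 10, 3, 7, 6, 5, 8, 9, 2]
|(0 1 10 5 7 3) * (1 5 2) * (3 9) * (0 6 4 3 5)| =3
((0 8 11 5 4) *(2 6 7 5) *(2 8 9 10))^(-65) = ((0 9 10 2 6 7 5 4)(8 11))^(-65) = (0 4 5 7 6 2 10 9)(8 11)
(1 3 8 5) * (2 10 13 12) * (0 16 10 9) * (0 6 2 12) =[16, 3, 9, 8, 4, 1, 2, 7, 5, 6, 13, 11, 12, 0, 14, 15, 10] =(0 16 10 13)(1 3 8 5)(2 9 6)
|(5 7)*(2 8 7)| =4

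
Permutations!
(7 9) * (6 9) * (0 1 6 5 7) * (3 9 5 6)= [1, 3, 2, 9, 4, 7, 5, 6, 8, 0]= (0 1 3 9)(5 7 6)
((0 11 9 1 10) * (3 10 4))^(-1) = ((0 11 9 1 4 3 10))^(-1) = (0 10 3 4 1 9 11)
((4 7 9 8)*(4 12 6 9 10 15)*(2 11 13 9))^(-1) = ((2 11 13 9 8 12 6)(4 7 10 15))^(-1) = (2 6 12 8 9 13 11)(4 15 10 7)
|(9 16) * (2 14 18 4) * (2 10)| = |(2 14 18 4 10)(9 16)| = 10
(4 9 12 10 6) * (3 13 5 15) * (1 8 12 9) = [0, 8, 2, 13, 1, 15, 4, 7, 12, 9, 6, 11, 10, 5, 14, 3] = (1 8 12 10 6 4)(3 13 5 15)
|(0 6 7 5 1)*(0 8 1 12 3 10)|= 14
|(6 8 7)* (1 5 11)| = 3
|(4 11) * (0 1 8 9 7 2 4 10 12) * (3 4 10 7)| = 11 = |(0 1 8 9 3 4 11 7 2 10 12)|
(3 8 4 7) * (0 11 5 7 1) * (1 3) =[11, 0, 2, 8, 3, 7, 6, 1, 4, 9, 10, 5] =(0 11 5 7 1)(3 8 4)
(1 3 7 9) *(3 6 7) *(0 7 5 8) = (0 7 9 1 6 5 8) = [7, 6, 2, 3, 4, 8, 5, 9, 0, 1]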